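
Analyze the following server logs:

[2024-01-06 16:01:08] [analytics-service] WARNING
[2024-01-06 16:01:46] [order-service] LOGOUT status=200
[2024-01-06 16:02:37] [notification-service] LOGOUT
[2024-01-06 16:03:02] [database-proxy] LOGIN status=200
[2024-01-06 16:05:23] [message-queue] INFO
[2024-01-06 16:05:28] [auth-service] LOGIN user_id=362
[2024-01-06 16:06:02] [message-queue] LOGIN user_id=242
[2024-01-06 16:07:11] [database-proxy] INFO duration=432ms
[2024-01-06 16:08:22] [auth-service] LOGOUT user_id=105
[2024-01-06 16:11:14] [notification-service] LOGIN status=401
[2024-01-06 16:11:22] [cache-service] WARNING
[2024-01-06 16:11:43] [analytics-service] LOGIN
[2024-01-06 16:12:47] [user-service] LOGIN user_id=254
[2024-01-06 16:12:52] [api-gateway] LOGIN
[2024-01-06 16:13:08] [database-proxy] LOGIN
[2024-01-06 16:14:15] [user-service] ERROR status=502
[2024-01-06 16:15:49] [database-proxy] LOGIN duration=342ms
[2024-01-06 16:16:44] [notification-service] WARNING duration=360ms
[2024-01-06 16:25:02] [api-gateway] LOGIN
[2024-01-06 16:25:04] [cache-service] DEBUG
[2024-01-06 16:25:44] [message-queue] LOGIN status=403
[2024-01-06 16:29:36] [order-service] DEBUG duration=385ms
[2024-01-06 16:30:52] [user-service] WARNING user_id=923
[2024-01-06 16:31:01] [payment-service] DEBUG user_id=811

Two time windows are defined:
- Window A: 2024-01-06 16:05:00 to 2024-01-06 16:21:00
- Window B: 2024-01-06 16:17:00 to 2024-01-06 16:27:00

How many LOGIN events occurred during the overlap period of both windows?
0

To find overlap events:

1. Window A: 2024-01-06 16:05:00 to 2024-01-06 16:21:00
2. Window B: 2024-01-06 16:17:00 to 2024-01-06 16:27:00
3. Overlap period: 2024-01-06 16:17:00 to 2024-01-06 16:21:00
4. Count LOGIN events in overlap: 0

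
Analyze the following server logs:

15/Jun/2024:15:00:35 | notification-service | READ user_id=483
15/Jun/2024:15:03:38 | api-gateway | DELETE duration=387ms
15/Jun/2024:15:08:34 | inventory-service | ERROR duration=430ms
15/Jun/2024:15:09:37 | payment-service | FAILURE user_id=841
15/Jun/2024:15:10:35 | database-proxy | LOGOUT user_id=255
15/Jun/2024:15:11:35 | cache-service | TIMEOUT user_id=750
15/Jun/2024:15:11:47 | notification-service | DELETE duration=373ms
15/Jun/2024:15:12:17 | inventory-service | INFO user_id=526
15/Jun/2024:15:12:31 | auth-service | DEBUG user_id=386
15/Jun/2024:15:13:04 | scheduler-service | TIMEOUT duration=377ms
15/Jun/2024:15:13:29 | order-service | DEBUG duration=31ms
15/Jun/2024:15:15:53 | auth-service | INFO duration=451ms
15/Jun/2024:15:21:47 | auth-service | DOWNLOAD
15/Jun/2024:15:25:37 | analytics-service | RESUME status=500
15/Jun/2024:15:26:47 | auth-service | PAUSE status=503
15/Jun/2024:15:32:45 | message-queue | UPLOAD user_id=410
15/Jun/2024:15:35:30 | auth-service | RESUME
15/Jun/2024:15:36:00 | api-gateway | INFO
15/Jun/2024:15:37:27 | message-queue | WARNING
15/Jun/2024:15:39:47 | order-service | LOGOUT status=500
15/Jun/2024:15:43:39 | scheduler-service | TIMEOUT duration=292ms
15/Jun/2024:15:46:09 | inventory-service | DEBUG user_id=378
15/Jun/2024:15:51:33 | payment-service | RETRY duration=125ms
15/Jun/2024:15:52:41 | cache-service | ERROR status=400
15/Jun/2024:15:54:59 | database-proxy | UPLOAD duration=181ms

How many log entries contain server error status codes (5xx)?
3

To find matching entries:

1. Pattern to match: server error status codes (5xx)
2. Scan each log entry for the pattern
3. Count matches: 3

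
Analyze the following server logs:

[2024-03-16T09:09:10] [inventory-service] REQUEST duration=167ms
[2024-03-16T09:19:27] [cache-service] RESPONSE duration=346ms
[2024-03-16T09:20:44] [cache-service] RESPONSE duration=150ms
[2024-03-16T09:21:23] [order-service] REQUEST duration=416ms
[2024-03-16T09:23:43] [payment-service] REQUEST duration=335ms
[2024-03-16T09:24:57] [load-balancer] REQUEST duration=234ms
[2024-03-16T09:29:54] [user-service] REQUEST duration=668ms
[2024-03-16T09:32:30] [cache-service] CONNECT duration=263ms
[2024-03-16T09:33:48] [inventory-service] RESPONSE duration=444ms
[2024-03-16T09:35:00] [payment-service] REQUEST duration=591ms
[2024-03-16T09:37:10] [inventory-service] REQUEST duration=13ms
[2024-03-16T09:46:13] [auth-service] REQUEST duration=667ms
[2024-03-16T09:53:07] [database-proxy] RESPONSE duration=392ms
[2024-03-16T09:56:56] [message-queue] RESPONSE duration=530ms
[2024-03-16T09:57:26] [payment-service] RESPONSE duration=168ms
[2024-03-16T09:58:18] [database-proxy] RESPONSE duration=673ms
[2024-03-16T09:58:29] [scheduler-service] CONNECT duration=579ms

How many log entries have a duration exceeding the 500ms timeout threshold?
6

To count timeouts:

1. Threshold: 500ms
2. Extract duration from each log entry
3. Count entries where duration > 500
4. Timeout count: 6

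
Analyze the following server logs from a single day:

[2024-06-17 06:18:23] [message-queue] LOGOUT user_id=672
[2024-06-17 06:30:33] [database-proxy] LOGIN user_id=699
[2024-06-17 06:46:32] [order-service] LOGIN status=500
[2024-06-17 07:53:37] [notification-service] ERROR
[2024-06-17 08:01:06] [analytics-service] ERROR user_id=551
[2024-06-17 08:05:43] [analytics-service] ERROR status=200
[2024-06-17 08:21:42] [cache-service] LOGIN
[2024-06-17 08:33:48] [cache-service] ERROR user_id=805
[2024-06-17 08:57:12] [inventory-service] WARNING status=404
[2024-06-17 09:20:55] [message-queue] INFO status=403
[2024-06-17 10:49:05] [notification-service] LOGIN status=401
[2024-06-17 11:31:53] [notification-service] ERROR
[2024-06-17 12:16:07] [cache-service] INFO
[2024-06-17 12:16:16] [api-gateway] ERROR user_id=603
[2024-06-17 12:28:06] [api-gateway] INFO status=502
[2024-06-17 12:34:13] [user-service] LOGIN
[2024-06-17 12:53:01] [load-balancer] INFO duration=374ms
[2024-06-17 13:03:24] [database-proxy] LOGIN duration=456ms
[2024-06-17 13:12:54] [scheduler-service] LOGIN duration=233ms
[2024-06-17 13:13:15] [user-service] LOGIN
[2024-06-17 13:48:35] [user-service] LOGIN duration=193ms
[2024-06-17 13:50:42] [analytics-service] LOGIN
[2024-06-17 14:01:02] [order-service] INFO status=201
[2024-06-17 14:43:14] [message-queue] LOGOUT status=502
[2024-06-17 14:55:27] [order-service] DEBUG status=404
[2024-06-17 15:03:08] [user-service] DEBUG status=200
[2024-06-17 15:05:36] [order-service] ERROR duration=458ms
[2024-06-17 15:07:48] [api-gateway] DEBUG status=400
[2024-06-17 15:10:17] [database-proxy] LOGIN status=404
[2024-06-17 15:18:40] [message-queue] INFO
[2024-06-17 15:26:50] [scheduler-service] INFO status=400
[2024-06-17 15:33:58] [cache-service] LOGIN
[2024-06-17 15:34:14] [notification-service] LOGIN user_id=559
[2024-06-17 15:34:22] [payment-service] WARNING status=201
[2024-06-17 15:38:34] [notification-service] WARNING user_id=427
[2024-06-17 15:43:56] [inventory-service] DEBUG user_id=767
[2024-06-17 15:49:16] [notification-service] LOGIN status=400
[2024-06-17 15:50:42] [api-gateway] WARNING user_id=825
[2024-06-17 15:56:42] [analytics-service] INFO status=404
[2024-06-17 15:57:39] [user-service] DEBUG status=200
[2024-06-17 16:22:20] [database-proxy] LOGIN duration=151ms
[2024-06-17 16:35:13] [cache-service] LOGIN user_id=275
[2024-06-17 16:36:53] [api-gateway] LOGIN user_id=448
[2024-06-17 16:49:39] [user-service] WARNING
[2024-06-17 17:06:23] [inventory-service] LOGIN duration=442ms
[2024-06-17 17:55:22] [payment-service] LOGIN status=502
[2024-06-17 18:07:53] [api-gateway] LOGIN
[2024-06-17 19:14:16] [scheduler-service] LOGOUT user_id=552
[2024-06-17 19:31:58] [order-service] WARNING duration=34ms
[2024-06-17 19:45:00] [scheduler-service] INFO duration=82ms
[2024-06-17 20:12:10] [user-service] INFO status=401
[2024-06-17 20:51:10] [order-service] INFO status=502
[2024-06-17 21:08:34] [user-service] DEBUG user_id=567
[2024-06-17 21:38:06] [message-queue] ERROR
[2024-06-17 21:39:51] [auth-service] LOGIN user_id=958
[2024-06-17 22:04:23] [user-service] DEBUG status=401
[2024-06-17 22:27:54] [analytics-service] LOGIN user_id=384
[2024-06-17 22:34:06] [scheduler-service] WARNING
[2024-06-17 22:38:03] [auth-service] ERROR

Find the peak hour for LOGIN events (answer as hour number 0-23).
13

To find the peak hour:

1. Group all LOGIN events by hour
2. Count events in each hour
3. Find hour with maximum count
4. Peak hour: 13 (with 5 events)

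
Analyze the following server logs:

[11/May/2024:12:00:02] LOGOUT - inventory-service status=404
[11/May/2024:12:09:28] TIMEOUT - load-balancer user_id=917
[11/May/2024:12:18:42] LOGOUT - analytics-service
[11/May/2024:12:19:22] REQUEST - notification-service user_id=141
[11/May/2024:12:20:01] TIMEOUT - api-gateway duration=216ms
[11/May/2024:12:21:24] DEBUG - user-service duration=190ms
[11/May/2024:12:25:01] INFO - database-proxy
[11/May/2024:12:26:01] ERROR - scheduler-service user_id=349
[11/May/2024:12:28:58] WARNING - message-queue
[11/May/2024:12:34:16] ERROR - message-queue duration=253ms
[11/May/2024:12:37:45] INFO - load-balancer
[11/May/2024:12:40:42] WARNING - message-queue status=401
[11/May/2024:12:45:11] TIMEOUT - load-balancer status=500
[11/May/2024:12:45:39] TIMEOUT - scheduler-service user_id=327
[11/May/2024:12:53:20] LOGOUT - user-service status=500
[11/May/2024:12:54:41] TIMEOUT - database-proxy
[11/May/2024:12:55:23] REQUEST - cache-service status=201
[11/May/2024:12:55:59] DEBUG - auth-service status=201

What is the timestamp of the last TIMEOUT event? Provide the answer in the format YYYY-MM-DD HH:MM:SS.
2024-05-11 12:54:41

To find the last event:

1. Filter for all TIMEOUT events
2. Sort by timestamp
3. Select the last one
4. Timestamp: 2024-05-11 12:54:41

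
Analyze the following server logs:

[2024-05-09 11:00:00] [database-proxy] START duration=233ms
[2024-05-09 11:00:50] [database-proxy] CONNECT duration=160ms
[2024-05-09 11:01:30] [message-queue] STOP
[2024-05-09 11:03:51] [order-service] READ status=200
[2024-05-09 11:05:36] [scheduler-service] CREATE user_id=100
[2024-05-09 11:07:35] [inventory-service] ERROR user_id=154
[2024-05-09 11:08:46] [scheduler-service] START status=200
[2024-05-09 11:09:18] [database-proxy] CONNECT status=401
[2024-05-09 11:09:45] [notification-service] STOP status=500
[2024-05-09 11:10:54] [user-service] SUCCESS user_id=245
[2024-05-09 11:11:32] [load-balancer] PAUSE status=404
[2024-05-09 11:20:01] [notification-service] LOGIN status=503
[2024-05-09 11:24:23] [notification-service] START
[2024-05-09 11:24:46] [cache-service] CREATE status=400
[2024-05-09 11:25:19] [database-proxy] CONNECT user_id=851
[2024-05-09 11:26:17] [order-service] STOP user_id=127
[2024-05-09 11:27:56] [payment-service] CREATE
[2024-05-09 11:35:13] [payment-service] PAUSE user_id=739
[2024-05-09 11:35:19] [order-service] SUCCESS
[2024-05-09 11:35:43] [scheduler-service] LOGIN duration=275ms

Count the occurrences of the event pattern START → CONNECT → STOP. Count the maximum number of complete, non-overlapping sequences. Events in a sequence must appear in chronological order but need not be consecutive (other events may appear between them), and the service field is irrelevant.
3

To count sequences:

1. Look for pattern: START → CONNECT → STOP
2. Greedily scan the log in chronological order, matching each sequence element in turn (ignoring service)
3. Each time the full pattern completes, increment the count and restart matching from the next event
4. Complete non-overlapping sequences found: 3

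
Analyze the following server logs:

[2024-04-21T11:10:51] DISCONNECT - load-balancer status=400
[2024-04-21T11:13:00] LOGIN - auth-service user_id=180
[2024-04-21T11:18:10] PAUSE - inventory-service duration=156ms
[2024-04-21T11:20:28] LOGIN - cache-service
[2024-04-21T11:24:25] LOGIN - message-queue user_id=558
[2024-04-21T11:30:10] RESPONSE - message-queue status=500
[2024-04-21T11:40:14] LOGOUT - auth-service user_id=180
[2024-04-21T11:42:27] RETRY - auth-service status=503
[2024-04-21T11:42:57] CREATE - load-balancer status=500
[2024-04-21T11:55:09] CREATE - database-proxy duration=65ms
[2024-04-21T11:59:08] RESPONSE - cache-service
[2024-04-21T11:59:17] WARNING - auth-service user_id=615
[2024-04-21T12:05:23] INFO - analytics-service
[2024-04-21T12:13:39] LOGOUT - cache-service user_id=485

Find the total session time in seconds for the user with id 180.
1634

To calculate session duration:

1. Find LOGIN event for user_id=180: 2024-04-21T11:13:00
2. Find LOGOUT event for user_id=180: 2024-04-21T11:40:14
3. Session duration: 2024-04-21T11:40:14 - 2024-04-21T11:13:00 = 1634 seconds (27 minutes)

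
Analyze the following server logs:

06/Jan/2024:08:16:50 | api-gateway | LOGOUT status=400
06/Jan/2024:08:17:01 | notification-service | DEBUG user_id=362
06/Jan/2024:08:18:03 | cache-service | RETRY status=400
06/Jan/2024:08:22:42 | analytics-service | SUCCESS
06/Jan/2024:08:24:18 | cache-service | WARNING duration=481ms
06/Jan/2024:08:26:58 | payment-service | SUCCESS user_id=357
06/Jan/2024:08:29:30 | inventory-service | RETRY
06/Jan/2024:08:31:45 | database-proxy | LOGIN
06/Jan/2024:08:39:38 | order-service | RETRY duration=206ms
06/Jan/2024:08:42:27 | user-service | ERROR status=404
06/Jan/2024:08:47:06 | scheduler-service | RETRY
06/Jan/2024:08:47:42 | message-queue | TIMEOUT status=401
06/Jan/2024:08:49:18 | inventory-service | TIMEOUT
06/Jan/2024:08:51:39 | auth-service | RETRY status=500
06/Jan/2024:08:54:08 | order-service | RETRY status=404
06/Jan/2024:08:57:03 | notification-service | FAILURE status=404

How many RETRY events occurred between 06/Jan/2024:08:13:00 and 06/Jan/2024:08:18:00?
0

To count events in the time window:

1. Window boundaries: 06/Jan/2024:08:13:00 to 06/Jan/2024:08:18:00
2. Filter for RETRY events within this window
3. Count matching events: 0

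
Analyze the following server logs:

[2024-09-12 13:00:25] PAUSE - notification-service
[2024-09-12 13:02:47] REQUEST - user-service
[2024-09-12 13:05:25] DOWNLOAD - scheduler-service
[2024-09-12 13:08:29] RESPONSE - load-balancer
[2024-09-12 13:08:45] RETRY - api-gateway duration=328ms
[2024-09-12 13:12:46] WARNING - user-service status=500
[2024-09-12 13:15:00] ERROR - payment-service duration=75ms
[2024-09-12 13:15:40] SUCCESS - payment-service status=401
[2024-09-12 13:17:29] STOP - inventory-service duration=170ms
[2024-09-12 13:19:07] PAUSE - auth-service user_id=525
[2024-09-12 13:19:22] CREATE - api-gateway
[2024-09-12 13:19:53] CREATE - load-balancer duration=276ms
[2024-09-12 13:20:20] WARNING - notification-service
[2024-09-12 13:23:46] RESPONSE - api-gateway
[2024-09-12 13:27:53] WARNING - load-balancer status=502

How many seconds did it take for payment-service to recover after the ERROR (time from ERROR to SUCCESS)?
40

To calculate recovery time:

1. Find ERROR event for payment-service: 2024-09-12 13:15:00
2. Find next SUCCESS event for payment-service: 2024-09-12 13:15:40
3. Recovery time: 2024-09-12 13:15:40 - 2024-09-12 13:15:00 = 40 seconds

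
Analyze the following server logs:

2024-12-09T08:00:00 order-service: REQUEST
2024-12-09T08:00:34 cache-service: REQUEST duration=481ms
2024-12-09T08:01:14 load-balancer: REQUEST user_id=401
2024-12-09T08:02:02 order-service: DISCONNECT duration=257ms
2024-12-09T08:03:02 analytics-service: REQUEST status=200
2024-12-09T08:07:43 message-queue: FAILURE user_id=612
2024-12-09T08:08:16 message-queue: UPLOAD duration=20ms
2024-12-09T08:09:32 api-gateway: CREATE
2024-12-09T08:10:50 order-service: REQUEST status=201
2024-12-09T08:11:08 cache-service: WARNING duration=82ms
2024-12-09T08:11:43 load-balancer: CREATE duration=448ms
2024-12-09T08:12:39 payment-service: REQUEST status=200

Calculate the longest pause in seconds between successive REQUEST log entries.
468

To find the longest gap:

1. Extract all REQUEST events in chronological order
2. Calculate time differences between consecutive events
3. Find the maximum difference
4. Longest gap: 468 seconds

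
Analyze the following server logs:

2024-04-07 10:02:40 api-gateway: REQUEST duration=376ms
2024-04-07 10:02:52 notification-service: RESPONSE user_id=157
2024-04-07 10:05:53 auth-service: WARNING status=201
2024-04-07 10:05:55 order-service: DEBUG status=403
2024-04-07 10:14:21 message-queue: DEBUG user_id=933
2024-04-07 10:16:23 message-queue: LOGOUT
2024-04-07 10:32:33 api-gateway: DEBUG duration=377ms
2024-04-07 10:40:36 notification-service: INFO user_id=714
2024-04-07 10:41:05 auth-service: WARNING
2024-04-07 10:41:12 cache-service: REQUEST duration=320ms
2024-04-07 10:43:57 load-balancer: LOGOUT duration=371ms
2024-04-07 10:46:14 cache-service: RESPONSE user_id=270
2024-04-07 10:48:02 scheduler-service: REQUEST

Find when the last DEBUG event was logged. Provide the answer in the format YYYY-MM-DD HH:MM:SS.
2024-04-07 10:32:33

To find the last event:

1. Filter for all DEBUG events
2. Sort by timestamp
3. Select the last one
4. Timestamp: 2024-04-07 10:32:33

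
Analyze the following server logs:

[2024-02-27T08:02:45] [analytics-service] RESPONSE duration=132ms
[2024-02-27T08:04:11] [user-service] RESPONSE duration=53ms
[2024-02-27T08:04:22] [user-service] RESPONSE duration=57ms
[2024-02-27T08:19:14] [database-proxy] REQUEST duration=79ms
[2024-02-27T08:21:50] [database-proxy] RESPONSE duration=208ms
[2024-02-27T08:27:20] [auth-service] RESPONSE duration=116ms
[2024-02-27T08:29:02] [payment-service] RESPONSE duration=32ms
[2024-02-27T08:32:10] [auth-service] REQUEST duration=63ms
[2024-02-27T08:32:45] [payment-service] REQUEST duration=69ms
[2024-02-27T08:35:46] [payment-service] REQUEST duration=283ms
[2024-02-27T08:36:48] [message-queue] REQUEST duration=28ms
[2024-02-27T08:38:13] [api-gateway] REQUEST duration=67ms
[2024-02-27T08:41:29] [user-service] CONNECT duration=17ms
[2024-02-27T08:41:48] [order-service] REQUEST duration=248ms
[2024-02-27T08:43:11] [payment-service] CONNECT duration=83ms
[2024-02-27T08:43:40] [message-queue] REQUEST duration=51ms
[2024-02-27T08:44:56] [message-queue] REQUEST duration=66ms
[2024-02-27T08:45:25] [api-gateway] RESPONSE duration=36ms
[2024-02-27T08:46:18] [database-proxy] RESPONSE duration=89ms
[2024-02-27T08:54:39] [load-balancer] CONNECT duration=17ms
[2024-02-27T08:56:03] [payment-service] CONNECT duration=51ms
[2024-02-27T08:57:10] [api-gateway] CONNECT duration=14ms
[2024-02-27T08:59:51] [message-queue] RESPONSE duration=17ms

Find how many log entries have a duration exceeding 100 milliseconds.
5

To count timeouts:

1. Threshold: 100ms
2. Extract duration from each log entry
3. Count entries where duration > 100
4. Timeout count: 5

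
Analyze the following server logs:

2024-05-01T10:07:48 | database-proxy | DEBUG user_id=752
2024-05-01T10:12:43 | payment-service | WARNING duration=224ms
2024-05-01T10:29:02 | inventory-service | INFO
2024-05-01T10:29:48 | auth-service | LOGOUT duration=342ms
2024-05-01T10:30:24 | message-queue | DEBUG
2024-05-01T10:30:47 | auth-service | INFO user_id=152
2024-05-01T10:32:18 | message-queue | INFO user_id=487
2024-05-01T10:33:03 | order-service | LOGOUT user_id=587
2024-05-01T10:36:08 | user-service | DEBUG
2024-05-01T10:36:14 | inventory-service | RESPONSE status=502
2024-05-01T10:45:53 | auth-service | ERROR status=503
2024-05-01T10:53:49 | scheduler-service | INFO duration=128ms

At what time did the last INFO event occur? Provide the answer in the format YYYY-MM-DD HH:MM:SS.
2024-05-01 10:53:49

To find the last event:

1. Filter for all INFO events
2. Sort by timestamp
3. Select the last one
4. Timestamp: 2024-05-01 10:53:49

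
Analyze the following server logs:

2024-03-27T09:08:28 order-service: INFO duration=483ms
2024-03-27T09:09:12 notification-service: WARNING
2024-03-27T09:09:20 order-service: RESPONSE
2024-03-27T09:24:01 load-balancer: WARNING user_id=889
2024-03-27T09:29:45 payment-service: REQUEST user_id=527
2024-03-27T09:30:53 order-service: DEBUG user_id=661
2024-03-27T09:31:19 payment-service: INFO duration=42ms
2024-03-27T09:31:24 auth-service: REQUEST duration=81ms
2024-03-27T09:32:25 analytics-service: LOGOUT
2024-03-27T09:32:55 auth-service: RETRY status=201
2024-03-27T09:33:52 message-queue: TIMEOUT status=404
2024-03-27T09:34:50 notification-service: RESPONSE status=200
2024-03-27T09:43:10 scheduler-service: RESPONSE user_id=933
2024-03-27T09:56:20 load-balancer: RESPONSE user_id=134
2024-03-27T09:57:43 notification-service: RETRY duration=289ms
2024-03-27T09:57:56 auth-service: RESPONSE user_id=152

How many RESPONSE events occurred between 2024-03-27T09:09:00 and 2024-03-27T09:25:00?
1

To count events in the time window:

1. Window boundaries: 2024-03-27T09:09:00 to 2024-03-27T09:25:00
2. Filter for RESPONSE events within this window
3. Count matching events: 1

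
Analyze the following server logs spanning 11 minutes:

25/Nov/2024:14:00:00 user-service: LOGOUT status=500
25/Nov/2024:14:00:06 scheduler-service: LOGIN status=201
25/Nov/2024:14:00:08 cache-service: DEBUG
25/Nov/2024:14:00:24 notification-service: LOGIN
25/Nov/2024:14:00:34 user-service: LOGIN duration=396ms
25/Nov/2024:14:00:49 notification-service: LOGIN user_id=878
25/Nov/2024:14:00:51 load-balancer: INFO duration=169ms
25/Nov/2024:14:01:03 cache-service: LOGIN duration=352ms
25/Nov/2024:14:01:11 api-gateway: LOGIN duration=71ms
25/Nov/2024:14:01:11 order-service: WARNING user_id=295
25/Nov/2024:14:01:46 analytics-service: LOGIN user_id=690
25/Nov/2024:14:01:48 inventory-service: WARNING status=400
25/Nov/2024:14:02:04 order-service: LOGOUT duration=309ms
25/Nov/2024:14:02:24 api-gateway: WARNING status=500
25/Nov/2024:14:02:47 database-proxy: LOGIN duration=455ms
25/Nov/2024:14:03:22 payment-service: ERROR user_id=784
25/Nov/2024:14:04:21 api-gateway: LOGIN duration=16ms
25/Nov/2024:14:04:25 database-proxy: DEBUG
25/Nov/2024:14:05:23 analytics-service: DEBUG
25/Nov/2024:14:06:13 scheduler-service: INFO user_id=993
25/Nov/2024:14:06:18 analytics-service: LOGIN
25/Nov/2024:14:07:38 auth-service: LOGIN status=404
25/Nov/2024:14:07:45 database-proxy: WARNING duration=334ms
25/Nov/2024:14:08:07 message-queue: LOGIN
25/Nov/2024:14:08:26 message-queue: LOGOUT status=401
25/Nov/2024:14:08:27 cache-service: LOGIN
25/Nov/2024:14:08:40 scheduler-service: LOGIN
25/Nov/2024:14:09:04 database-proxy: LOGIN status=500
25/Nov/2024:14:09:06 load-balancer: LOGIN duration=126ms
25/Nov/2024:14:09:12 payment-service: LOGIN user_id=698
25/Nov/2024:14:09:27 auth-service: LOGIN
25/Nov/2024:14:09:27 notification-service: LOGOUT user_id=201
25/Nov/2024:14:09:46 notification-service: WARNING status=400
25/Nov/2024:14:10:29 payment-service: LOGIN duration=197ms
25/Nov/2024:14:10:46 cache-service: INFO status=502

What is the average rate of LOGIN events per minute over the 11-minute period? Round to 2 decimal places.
1.73

To calculate the rate:

1. Count total LOGIN events: 19
2. Total time period: 11 minutes
3. Rate = 19 / 11 = 1.73 events per minute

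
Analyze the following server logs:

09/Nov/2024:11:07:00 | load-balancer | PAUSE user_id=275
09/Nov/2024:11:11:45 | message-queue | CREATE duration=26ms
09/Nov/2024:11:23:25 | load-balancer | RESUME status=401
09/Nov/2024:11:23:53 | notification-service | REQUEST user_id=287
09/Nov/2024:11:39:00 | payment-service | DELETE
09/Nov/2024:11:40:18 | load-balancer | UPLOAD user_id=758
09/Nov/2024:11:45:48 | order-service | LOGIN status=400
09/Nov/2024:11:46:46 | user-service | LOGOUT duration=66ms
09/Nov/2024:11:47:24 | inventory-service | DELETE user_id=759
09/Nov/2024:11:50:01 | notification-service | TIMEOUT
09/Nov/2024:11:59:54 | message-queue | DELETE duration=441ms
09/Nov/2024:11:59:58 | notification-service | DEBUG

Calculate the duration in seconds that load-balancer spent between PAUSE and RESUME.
985

To calculate state duration:

1. Find PAUSE event for load-balancer: 09/Nov/2024:11:07:00
2. Find RESUME event for load-balancer: 09/Nov/2024:11:23:25
3. Calculate duration: 09/Nov/2024:11:23:25 - 09/Nov/2024:11:07:00 = 985 seconds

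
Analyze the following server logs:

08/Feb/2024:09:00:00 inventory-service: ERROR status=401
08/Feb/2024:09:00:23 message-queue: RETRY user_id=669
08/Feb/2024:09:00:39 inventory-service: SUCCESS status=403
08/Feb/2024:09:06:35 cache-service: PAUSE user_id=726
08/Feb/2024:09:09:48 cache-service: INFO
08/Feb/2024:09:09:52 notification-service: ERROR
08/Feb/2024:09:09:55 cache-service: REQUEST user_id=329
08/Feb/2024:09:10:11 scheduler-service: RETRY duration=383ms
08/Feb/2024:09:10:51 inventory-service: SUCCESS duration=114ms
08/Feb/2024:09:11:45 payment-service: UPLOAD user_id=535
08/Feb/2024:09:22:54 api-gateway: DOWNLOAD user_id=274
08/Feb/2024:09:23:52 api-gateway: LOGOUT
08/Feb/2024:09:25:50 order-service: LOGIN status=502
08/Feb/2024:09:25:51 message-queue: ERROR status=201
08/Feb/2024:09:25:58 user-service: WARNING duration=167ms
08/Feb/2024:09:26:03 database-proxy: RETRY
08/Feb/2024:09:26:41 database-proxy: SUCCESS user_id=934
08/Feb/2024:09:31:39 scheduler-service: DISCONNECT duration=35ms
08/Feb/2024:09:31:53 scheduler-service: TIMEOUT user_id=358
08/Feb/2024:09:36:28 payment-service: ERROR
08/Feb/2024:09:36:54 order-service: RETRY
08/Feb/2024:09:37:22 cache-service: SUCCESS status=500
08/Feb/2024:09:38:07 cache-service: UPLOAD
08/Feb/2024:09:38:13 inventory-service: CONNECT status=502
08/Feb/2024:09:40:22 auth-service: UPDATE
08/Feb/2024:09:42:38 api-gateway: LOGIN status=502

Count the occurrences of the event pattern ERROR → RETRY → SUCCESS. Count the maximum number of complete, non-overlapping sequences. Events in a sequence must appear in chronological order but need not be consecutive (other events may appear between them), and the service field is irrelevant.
4

To count sequences:

1. Look for pattern: ERROR → RETRY → SUCCESS
2. Greedily scan the log in chronological order, matching each sequence element in turn (ignoring service)
3. Each time the full pattern completes, increment the count and restart matching from the next event
4. Complete non-overlapping sequences found: 4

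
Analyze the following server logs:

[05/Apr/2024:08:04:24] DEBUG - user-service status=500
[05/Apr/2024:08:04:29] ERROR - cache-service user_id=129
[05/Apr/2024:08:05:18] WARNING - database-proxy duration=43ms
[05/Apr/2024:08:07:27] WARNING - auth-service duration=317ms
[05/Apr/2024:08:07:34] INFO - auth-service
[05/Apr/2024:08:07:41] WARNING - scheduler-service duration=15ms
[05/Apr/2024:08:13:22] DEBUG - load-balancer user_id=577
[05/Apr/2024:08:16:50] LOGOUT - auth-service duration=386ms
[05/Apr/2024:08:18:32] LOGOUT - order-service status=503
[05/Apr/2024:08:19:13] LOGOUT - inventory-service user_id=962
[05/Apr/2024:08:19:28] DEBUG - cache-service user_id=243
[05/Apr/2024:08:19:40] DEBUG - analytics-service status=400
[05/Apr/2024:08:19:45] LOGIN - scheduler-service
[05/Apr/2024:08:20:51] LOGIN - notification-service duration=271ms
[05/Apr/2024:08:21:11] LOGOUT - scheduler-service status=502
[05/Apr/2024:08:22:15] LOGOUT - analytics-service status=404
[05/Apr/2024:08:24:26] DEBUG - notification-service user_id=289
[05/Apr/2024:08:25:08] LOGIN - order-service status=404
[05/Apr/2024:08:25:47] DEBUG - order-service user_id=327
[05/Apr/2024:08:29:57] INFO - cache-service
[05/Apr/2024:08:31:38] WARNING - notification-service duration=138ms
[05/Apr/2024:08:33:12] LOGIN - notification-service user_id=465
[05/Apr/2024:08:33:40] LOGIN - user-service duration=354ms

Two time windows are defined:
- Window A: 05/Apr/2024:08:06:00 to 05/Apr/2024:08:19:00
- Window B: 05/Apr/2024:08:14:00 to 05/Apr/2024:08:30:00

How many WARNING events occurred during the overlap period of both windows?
0

To find overlap events:

1. Window A: 05/Apr/2024:08:06:00 to 05/Apr/2024:08:19:00
2. Window B: 05/Apr/2024:08:14:00 to 05/Apr/2024:08:30:00
3. Overlap period: 05/Apr/2024:08:14:00 to 05/Apr/2024:08:19:00
4. Count WARNING events in overlap: 0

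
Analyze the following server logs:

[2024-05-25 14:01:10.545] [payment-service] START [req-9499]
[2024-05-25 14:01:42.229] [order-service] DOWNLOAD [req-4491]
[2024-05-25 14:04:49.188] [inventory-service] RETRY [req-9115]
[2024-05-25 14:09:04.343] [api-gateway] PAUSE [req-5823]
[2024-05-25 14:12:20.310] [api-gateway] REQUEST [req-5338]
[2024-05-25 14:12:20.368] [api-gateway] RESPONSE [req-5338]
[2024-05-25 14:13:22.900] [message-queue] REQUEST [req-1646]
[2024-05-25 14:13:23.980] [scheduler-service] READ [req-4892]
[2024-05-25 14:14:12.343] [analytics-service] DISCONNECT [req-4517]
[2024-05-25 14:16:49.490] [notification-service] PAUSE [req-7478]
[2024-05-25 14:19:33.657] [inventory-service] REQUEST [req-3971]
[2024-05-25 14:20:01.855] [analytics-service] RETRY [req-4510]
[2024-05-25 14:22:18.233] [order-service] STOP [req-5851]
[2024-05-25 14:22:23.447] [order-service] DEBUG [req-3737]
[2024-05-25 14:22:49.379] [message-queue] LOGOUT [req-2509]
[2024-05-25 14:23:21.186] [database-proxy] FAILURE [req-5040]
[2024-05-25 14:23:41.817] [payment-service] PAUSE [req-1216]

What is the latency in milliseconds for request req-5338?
58

To calculate latency:

1. Find REQUEST with id req-5338: 2024-05-25 14:12:20.310
2. Find RESPONSE with id req-5338: 2024-05-25 14:12:20.368
3. Latency: 2024-05-25 14:12:20.368 - 2024-05-25 14:12:20.310 = 58ms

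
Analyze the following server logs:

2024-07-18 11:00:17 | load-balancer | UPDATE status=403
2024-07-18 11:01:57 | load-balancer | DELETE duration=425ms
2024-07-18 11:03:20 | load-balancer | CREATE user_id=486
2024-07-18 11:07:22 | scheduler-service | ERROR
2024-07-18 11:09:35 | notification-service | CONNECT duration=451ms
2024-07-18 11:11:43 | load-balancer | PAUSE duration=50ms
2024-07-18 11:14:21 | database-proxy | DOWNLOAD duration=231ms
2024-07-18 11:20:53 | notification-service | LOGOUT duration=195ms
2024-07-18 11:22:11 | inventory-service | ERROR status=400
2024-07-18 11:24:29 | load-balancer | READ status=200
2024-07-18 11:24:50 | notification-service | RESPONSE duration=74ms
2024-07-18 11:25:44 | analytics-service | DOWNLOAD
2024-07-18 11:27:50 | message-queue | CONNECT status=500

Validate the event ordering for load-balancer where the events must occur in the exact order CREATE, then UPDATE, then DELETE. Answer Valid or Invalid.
Invalid

To validate ordering:

1. Required order: CREATE → UPDATE → DELETE
2. Rule: the events must occur in the exact order CREATE, then UPDATE, then DELETE
3. Check actual order of events for load-balancer
4. Result: Invalid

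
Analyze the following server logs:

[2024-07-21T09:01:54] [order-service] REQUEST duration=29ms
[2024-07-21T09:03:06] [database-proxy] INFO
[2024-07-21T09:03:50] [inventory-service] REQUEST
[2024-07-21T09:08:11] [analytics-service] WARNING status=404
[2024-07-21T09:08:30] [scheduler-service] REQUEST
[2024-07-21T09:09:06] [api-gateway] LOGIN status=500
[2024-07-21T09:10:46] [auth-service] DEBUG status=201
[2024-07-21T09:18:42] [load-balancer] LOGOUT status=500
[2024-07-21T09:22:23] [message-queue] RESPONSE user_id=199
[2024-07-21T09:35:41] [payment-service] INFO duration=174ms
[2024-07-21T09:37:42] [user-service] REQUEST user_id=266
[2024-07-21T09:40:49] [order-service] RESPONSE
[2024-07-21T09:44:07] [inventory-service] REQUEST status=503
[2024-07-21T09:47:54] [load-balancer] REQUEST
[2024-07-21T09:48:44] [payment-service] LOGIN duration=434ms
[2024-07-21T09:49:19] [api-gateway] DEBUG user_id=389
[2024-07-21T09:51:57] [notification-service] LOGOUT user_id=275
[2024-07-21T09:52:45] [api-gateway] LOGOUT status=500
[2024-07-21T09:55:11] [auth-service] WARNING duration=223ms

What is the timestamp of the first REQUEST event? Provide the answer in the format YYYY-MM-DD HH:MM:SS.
2024-07-21 09:01:54

To find the first event:

1. Filter for all REQUEST events
2. Sort by timestamp
3. Select the first one
4. Timestamp: 2024-07-21 09:01:54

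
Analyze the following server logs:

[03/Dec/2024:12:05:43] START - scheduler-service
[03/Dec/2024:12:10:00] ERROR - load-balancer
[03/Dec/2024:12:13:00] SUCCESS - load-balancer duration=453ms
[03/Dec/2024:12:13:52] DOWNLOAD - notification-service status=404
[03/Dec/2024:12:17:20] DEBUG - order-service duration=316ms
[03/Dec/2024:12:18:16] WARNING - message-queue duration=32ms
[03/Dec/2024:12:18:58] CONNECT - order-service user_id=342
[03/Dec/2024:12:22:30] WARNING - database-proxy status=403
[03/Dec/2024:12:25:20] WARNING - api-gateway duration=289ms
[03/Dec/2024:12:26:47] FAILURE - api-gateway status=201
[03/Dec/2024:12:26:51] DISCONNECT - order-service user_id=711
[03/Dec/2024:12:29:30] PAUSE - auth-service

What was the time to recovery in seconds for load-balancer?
180

To calculate recovery time:

1. Find ERROR event for load-balancer: 03/Dec/2024:12:10:00
2. Find next SUCCESS event for load-balancer: 03/Dec/2024:12:13:00
3. Recovery time: 03/Dec/2024:12:13:00 - 03/Dec/2024:12:10:00 = 180 seconds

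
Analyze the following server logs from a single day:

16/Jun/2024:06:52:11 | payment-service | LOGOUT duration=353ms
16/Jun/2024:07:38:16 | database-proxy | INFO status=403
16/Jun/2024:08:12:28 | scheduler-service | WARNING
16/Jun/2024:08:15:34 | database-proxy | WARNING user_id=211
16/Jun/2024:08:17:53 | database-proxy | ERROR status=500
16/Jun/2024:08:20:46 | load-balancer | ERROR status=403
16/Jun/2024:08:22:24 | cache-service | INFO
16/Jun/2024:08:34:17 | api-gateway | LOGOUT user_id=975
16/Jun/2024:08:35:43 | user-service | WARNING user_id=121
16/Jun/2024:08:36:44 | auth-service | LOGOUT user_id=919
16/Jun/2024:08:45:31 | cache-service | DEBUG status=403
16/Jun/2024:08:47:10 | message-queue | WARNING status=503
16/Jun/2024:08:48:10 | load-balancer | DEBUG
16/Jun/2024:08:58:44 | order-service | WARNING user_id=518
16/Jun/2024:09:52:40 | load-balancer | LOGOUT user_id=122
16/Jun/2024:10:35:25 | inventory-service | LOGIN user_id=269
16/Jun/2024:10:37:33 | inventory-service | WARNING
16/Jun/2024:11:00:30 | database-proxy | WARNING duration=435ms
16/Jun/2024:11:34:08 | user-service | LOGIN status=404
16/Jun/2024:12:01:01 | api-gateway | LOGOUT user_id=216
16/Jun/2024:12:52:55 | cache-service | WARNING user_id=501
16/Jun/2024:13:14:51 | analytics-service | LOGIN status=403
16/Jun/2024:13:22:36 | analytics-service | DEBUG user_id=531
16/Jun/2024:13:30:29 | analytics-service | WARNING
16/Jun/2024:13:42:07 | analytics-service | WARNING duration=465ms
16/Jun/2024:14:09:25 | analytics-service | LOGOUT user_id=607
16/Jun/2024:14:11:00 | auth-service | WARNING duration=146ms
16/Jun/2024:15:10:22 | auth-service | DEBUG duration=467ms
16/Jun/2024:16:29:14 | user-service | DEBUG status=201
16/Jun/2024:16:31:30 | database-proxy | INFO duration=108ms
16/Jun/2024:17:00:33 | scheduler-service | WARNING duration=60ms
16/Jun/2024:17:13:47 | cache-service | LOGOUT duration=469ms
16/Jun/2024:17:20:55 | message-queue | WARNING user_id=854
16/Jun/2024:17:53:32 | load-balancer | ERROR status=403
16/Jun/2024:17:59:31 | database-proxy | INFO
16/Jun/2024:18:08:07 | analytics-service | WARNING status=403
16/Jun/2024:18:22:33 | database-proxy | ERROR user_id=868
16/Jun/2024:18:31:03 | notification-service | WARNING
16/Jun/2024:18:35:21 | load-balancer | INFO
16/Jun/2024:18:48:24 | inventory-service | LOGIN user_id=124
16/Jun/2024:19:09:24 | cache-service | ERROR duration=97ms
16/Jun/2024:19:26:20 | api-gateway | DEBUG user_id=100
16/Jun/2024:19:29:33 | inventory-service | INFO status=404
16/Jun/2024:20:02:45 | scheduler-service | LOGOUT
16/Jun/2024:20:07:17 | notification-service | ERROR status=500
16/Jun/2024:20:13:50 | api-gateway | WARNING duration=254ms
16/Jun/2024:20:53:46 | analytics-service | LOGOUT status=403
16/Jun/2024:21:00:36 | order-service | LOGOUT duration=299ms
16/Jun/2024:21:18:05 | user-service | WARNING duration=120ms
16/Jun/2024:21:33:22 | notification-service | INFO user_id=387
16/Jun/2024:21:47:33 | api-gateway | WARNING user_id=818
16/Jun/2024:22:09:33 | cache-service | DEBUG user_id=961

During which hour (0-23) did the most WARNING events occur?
8

To find the peak hour:

1. Group all WARNING events by hour
2. Count events in each hour
3. Find hour with maximum count
4. Peak hour: 8 (with 5 events)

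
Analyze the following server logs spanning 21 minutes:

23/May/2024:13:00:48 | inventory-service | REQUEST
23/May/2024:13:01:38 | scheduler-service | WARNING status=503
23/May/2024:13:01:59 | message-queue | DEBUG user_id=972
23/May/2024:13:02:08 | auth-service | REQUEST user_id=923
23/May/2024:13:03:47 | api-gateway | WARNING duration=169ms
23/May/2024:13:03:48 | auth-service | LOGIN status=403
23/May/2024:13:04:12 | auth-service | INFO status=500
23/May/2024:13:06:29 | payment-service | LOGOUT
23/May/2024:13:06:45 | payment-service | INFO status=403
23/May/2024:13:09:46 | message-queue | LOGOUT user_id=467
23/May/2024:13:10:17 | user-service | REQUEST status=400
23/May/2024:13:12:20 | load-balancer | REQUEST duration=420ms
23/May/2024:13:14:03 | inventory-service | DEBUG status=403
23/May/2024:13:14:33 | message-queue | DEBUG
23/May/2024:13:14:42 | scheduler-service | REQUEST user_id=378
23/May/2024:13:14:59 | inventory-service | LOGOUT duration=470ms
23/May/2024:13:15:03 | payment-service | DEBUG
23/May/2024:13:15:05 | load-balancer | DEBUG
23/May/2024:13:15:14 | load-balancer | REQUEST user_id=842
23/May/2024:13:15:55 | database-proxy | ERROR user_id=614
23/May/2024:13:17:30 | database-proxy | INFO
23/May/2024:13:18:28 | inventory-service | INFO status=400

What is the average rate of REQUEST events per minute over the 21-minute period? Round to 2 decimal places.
0.29

To calculate the rate:

1. Count total REQUEST events: 6
2. Total time period: 21 minutes
3. Rate = 6 / 21 = 0.29 events per minute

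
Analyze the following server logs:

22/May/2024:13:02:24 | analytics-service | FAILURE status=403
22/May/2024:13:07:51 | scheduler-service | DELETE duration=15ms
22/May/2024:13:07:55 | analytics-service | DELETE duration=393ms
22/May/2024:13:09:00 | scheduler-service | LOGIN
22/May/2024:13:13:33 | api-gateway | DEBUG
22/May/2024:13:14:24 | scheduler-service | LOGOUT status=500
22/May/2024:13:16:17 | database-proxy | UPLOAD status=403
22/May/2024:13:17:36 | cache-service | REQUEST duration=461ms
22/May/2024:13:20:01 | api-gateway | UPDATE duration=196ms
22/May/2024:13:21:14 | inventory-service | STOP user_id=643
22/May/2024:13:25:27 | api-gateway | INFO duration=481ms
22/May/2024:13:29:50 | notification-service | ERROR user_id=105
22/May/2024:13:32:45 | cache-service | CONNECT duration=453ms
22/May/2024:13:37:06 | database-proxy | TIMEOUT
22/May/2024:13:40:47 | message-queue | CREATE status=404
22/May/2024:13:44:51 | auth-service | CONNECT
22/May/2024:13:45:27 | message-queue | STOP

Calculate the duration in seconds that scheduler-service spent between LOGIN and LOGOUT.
324

To calculate state duration:

1. Find LOGIN event for scheduler-service: 22/May/2024:13:09:00
2. Find LOGOUT event for scheduler-service: 22/May/2024:13:14:24
3. Calculate duration: 22/May/2024:13:14:24 - 22/May/2024:13:09:00 = 324 seconds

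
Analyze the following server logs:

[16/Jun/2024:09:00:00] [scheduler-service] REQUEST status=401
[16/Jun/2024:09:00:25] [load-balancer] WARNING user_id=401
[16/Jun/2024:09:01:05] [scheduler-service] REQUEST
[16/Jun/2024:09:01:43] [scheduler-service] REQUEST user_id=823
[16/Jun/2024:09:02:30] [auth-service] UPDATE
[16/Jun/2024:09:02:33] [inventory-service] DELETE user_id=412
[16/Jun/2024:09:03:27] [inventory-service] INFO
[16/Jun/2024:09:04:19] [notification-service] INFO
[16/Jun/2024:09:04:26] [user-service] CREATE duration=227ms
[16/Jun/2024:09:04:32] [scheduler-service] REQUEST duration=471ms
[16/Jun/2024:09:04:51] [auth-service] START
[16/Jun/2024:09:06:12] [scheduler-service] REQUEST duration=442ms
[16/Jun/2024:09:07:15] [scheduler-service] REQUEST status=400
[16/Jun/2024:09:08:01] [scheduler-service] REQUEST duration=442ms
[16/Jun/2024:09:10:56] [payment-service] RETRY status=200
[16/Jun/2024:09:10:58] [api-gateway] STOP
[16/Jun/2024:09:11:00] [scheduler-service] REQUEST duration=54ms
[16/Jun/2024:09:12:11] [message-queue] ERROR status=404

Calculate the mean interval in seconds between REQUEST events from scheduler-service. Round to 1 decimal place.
94.3

To calculate average interval:

1. Find all REQUEST events for scheduler-service in order
2. Calculate time gaps between consecutive events
3. Compute mean of gaps: 660 / 7 = 94.3 seconds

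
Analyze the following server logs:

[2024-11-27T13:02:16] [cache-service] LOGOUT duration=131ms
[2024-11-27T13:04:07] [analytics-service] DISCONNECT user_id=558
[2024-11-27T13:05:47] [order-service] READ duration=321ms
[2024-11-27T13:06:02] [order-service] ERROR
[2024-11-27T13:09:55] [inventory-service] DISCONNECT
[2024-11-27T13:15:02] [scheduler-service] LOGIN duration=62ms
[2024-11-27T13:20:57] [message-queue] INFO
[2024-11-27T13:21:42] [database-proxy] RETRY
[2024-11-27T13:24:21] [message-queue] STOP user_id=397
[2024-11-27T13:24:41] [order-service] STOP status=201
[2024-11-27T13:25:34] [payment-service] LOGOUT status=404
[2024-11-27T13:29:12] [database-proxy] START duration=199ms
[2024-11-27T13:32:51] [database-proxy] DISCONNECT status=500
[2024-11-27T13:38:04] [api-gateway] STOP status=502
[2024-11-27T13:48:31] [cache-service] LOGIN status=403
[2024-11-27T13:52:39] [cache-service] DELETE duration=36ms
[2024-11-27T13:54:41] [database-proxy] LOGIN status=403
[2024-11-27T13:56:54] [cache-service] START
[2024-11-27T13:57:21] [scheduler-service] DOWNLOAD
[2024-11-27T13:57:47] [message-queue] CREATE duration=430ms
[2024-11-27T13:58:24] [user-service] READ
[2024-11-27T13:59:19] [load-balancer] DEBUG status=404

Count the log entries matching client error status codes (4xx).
4

To find matching entries:

1. Pattern to match: client error status codes (4xx)
2. Scan each log entry for the pattern
3. Count matches: 4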